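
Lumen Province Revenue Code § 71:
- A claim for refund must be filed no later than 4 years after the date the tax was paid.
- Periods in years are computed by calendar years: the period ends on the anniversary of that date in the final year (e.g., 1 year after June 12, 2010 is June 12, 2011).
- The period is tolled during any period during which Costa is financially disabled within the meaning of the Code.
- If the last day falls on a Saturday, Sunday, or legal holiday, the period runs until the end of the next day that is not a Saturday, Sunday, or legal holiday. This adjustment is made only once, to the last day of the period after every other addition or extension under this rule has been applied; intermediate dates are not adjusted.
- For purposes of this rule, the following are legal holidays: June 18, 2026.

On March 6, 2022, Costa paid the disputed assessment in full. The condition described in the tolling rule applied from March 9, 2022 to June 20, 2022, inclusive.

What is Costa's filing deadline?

4 years after March 6, 2022 is March 6, 2026.
From March 9, 2022 through June 20, 2022 inclusive is 104 days; tolling adds 104 days: March 6, 2026 + 104 days = June 18, 2026.
June 18, 2026 is a listed holiday. The next qualifying day is June 19, 2026.

June 19, 2026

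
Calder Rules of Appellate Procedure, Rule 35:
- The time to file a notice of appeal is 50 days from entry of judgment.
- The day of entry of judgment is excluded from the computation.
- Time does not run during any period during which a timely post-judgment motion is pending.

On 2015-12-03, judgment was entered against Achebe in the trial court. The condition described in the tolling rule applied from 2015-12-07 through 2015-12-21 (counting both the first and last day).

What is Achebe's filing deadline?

50 days after 2015-12-03 is January 22, 2016.
From December 7, 2015 through December 21, 2015 inclusive is 15 days; tolling adds 15 days: January 22, 2016 + 15 days = February 6, 2016.

February 6, 2016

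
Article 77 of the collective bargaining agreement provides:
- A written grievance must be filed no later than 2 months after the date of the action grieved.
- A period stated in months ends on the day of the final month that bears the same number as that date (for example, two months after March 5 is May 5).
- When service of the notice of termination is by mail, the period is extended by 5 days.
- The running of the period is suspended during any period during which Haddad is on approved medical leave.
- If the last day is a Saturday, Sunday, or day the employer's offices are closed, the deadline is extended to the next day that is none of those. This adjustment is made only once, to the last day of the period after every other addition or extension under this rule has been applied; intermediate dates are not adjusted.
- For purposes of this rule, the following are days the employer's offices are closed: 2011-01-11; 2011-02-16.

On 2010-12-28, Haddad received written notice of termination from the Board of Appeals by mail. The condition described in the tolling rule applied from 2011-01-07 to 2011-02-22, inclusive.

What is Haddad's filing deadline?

2 months after 2010-12-28 is February 28, 2011.
Service was by mail, adding 5 days: February 28, 2011 + 5 days = March 5, 2011.
From January 7, 2011 through February 22, 2011 inclusive is 47 days; tolling adds 47 days: March 5, 2011 + 47 days = April 21, 2011.
April 21, 2011 is a Thursday and not a day the employer's offices are closed, so no extension applies.

April 21, 2011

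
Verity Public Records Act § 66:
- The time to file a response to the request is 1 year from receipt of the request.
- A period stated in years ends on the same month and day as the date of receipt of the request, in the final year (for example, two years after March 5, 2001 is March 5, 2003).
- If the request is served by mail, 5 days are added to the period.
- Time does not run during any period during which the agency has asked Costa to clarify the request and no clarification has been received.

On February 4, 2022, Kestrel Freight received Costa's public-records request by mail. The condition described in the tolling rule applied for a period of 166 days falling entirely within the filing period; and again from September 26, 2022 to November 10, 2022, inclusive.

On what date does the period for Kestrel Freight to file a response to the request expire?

1 year after February 4, 2022 is February 4, 2023.
Service was by mail, adding 5 days: February 4, 2023 + 5 days = February 9, 2023.
Tolling adds 166 days: February 9, 2023 + 166 days = July 25, 2023.
From September 26, 2022 through November 10, 2022 inclusive is 46 days; tolling adds 46 days: July 25, 2023 + 46 days = September 9, 2023.

September 9, 2023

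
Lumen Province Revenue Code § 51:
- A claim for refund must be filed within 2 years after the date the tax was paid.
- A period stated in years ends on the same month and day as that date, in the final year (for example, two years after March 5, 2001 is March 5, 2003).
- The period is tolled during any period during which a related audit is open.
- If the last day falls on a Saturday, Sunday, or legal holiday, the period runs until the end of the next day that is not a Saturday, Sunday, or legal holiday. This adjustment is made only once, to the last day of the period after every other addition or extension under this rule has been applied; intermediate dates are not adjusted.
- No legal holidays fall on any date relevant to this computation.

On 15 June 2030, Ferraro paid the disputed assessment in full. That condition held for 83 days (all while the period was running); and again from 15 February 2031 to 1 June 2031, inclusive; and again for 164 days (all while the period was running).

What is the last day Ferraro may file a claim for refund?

2 years after 15 June 2030 is June 15, 2032.
Tolling adds 83 days: June 15, 2032 + 83 days = September 6, 2032.
From February 15, 2031 through June 1, 2031 inclusive is 107 days; tolling adds 107 days: September 6, 2032 + 107 days = December 22, 2032.
Tolling adds 164 days: December 22, 2032 + 164 days = June 4, 2033.
June 4, 2033 is Saturday; June 5, 2033 is Sunday. The next qualifying day is June 6, 2033.

June 6, 2033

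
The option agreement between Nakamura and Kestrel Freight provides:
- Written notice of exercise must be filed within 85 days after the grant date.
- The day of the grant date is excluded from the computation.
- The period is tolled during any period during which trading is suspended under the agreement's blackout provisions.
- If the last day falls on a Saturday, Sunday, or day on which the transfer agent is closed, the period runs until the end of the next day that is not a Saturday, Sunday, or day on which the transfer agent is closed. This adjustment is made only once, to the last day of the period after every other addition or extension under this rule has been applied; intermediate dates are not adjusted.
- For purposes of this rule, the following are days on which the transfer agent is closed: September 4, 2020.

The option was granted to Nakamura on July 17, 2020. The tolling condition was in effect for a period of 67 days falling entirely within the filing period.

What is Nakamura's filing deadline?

85 days after July 17, 2020 is October 10, 2020.
Tolling adds 67 days: October 10, 2020 + 67 days = December 16, 2020.
December 16, 2020 is a Wednesday and not a day on which the transfer agent is closed, so no extension applies.

December 16, 2020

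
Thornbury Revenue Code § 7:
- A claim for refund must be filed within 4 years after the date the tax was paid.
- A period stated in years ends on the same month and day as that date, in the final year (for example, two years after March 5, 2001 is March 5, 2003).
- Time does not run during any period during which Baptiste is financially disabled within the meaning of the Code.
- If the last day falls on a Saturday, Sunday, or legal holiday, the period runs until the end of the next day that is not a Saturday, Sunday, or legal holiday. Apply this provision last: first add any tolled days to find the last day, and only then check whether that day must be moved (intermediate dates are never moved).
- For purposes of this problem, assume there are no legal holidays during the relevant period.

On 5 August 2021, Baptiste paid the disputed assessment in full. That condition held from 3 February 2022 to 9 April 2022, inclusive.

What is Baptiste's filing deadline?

4 years after 5 August 2021 is August 5, 2025.
From February 3, 2022 through April 9, 2022 inclusive is 66 days; tolling adds 66 days: August 5, 2025 + 66 days = October 10, 2025.
October 10, 2025 is a Friday and not a legal holiday, so no extension applies.

October 10, 2025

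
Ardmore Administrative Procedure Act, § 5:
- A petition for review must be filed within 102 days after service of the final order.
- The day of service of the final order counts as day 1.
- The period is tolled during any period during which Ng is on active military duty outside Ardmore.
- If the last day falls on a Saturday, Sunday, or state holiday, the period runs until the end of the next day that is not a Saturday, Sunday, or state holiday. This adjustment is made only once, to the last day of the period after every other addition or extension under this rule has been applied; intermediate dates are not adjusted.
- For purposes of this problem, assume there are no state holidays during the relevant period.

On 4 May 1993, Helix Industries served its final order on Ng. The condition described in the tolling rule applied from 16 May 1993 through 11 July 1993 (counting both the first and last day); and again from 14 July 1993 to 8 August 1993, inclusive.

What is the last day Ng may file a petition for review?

Counting 4 May 1993 as day 1, day 102 is August 13, 1993.
From May 16, 1993 through July 11, 1993 inclusive is 57 days; tolling adds 57 days: August 13, 1993 + 57 days = October 9, 1993.
From July 14, 1993 through August 8, 1993 inclusive is 26 days; tolling adds 26 days: October 9, 1993 + 26 days = November 4, 1993.
November 4, 1993 is a Thursday and not a state holiday, so no extension applies.

November 4, 1993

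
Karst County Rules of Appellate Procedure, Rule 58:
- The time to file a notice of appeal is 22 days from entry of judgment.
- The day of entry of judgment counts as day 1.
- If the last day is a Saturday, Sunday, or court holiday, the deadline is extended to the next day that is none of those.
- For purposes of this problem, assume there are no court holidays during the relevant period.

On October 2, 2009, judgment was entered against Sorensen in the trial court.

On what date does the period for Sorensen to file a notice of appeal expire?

Counting October 2, 2009 as day 1, day 22 is October 23, 2009.
October 23, 2009 is a Friday and not a court holiday, so no extension applies.

October 23, 2009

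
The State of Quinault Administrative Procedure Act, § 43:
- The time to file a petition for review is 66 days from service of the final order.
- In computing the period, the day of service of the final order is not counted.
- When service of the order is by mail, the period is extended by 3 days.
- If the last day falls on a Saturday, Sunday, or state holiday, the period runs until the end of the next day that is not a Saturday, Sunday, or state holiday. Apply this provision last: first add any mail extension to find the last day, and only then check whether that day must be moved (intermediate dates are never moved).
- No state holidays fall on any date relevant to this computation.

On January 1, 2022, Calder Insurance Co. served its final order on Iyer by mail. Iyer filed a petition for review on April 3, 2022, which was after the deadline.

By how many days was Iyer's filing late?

23 days

66 days after January 1, 2022 is March 8, 2022.
Service was by mail, adding 3 days: March 8, 2022 + 3 days = March 11, 2022.
March 11, 2022 is a Friday and not a state holiday, so no extension applies.
The deadline is March 11, 2022; from March 11, 2022 to April 3, 2022 is 23 days.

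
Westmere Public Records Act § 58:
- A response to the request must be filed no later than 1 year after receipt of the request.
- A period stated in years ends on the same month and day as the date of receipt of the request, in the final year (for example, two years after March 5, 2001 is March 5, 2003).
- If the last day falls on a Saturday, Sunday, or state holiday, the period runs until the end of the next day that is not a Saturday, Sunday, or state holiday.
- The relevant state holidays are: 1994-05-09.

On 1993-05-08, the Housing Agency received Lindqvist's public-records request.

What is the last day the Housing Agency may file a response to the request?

May 10, 1994

1 year after 1993-05-08 is May 8, 1994.
May 8, 1994 is Sunday; May 9, 1994 is a listed holiday. The next qualifying day is May 10, 1994.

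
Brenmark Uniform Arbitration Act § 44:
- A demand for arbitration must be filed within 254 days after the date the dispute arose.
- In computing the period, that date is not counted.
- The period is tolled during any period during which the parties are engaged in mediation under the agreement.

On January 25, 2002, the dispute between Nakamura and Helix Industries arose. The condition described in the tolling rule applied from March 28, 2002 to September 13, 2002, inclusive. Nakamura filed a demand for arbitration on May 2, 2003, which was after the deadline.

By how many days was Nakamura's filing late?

38 days

254 days after January 25, 2002 is October 6, 2002.
From March 28, 2002 through September 13, 2002 inclusive is 170 days; tolling adds 170 days: October 6, 2002 + 170 days = March 25, 2003.
The deadline is March 25, 2003; from March 25, 2003 to May 2, 2003 is 38 days.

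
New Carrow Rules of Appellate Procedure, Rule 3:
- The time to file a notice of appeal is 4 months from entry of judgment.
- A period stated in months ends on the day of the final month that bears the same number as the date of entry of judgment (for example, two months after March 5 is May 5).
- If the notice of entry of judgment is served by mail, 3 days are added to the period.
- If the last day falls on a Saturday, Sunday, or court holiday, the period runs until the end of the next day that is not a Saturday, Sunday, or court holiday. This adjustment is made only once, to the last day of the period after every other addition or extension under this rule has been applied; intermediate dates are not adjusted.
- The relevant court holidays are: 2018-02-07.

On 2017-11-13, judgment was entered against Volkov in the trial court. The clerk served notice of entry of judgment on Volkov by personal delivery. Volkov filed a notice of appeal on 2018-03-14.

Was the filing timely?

4 months after 2017-11-13 is March 13, 2018.
Service was not by mail, so no mail extension applies.
March 13, 2018 is a Tuesday and not a court holiday, so no extension applies.
The deadline is March 13, 2018; the filing on March 14, 2018 is after that date.

No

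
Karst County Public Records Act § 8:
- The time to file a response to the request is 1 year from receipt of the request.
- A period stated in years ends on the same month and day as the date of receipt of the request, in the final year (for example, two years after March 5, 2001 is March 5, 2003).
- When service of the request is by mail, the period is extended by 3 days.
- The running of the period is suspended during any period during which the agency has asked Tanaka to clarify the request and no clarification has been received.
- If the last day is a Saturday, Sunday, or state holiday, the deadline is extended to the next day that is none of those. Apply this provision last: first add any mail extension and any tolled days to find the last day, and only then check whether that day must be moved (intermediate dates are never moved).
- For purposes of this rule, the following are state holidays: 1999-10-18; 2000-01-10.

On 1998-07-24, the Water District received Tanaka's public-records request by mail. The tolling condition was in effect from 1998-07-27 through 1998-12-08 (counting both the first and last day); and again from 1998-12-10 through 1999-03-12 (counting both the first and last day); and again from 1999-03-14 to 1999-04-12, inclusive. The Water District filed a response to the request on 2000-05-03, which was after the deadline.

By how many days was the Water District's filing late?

1 year after 1998-07-24 is July 24, 1999.
Service was by mail, adding 3 days: July 24, 1999 + 3 days = July 27, 1999.
From July 27, 1998 through December 8, 1998 inclusive is 135 days; tolling adds 135 days: July 27, 1999 + 135 days = December 9, 1999.
From December 10, 1998 through March 12, 1999 inclusive is 93 days; tolling adds 93 days: December 9, 1999 + 93 days = March 11, 2000.
From March 14, 1999 through April 12, 1999 inclusive is 30 days; tolling adds 30 days: March 11, 2000 + 30 days = April 10, 2000.
April 10, 2000 is a Monday and not a state holiday, so no extension applies.
The deadline is April 10, 2000; from April 10, 2000 to May 3, 2000 is 23 days.

23 days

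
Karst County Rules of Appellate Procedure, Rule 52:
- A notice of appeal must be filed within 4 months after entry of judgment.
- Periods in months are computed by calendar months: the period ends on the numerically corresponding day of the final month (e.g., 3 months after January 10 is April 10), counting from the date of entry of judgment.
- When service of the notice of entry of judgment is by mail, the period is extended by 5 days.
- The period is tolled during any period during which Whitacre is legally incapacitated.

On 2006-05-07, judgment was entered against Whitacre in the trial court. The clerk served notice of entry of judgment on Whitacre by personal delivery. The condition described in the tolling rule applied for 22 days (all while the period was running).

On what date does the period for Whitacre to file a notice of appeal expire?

4 months after 2006-05-07 is September 7, 2006.
Service was not by mail, so no mail extension applies.
Tolling adds 22 days: September 7, 2006 + 22 days = September 29, 2006.

September 29, 2006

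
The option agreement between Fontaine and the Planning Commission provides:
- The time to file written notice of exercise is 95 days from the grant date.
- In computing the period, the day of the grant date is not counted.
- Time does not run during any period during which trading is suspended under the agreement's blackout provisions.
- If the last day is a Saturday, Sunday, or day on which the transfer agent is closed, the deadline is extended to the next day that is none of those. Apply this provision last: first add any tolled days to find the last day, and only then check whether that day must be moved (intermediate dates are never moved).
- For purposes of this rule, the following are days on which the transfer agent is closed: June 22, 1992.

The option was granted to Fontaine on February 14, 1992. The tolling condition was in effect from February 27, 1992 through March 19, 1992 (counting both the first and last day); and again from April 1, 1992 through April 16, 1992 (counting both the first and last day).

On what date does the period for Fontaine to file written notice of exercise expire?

95 days after February 14, 1992 is May 19, 1992.
From February 27, 1992 through March 19, 1992 inclusive is 22 days; tolling adds 22 days: May 19, 1992 + 22 days = June 10, 1992.
From April 1, 1992 through April 16, 1992 inclusive is 16 days; tolling adds 16 days: June 10, 1992 + 16 days = June 26, 1992.
June 26, 1992 is a Friday and not a day on which the transfer agent is closed, so no extension applies.

June 26, 1992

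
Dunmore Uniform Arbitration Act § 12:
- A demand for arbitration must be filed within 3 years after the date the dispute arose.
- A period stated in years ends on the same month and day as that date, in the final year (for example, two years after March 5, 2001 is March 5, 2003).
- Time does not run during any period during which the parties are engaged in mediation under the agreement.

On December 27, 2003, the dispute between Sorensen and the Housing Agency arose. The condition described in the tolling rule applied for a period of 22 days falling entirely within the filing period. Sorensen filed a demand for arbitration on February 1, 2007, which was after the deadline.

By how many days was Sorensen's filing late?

14 days

3 years after December 27, 2003 is December 27, 2006.
Tolling adds 22 days: December 27, 2006 + 22 days = January 18, 2007.
The deadline is January 18, 2007; from January 18, 2007 to February 1, 2007 is 14 days.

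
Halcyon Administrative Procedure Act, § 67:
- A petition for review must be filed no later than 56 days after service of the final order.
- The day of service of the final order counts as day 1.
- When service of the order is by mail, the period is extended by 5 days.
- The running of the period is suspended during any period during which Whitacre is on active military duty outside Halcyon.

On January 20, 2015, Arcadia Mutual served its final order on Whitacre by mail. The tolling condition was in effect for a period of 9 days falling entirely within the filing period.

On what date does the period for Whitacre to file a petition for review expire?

Counting January 20, 2015 as day 1, day 56 is March 16, 2015.
Service was by mail, adding 5 days: March 16, 2015 + 5 days = March 21, 2015.
Tolling adds 9 days: March 21, 2015 + 9 days = March 30, 2015.

March 30, 2015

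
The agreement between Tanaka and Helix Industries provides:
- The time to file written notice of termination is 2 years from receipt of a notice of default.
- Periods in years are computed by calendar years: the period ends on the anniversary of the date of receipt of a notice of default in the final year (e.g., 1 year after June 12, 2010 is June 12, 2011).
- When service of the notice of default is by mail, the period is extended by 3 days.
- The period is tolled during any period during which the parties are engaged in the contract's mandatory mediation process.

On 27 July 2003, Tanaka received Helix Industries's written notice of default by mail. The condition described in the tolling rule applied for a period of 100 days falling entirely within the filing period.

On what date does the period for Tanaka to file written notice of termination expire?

November 7, 2005

2 years after 27 July 2003 is July 27, 2005.
Service was by mail, adding 3 days: July 27, 2005 + 3 days = July 30, 2005.
Tolling adds 100 days: July 30, 2005 + 100 days = November 7, 2005.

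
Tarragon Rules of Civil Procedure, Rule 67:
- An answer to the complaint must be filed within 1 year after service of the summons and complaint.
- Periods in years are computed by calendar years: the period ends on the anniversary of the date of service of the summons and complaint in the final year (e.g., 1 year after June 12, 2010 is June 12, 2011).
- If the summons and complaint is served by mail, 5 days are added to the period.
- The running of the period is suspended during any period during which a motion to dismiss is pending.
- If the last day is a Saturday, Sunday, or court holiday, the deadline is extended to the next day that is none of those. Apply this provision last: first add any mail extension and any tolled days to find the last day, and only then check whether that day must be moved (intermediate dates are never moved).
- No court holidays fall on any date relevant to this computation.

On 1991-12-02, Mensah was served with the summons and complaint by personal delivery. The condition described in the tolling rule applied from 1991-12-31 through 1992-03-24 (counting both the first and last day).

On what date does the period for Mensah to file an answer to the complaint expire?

1 year after 1991-12-02 is December 2, 1992.
Service was not by mail, so no mail extension applies.
From December 31, 1991 through March 24, 1992 inclusive is 85 days; tolling adds 85 days: December 2, 1992 + 85 days = February 25, 1993.
February 25, 1993 is a Thursday and not a court holiday, so no extension applies.

February 25, 1993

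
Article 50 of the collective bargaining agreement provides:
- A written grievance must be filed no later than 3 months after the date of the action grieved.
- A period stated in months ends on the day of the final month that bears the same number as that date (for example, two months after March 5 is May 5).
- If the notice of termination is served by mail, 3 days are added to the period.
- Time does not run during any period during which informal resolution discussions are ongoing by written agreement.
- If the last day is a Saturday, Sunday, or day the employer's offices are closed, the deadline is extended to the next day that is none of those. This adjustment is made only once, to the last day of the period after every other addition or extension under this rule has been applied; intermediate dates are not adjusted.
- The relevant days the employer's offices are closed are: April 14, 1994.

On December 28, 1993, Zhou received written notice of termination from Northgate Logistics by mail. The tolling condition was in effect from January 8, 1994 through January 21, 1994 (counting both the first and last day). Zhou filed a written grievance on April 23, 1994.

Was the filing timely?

No

3 months after December 28, 1993 is March 28, 1994.
Service was by mail, adding 3 days: March 28, 1994 + 3 days = March 31, 1994.
From January 8, 1994 through January 21, 1994 inclusive is 14 days; tolling adds 14 days: March 31, 1994 + 14 days = April 14, 1994.
April 14, 1994 is a listed holiday. The next qualifying day is April 15, 1994.
The deadline is April 15, 1994; the filing on April 23, 1994 is after that date.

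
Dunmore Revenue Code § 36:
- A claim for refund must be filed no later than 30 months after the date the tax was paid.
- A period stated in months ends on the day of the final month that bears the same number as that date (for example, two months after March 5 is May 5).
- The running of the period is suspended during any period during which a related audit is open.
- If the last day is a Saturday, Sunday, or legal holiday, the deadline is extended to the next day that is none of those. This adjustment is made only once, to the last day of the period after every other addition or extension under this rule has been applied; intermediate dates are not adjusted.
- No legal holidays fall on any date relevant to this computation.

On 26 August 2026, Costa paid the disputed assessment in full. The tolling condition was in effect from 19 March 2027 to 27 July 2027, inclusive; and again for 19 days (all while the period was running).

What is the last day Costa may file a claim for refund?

July 26, 2029

30 months after 26 August 2026 is February 26, 2029.
From March 19, 2027 through July 27, 2027 inclusive is 131 days; tolling adds 131 days: February 26, 2029 + 131 days = July 7, 2029.
Tolling adds 19 days: July 7, 2029 + 19 days = July 26, 2029.
July 26, 2029 is a Thursday and not a legal holiday, so no extension applies.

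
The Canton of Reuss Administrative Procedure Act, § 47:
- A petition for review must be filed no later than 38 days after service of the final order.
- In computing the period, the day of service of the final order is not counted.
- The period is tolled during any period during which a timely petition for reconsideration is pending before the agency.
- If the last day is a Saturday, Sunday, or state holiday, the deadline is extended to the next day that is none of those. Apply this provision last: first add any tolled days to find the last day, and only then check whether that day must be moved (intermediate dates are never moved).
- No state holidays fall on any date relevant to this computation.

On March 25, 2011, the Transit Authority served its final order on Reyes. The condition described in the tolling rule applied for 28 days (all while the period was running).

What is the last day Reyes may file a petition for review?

38 days after March 25, 2011 is May 2, 2011.
Tolling adds 28 days: May 2, 2011 + 28 days = May 30, 2011.
May 30, 2011 is a Monday and not a state holiday, so no extension applies.

May 30, 2011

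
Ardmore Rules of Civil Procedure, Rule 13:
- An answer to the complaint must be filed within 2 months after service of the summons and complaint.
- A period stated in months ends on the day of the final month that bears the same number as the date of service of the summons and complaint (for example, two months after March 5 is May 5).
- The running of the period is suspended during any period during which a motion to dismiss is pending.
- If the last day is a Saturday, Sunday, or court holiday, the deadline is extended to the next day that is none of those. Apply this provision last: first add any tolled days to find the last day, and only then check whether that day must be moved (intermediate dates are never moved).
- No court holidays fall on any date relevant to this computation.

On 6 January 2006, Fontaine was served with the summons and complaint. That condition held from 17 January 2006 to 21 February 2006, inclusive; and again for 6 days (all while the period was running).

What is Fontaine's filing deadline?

April 17, 2006

2 months after 6 January 2006 is March 6, 2006.
From January 17, 2006 through February 21, 2006 inclusive is 36 days; tolling adds 36 days: March 6, 2006 + 36 days = April 11, 2006.
Tolling adds 6 days: April 11, 2006 + 6 days = April 17, 2006.
April 17, 2006 is a Monday and not a court holiday, so no extension applies.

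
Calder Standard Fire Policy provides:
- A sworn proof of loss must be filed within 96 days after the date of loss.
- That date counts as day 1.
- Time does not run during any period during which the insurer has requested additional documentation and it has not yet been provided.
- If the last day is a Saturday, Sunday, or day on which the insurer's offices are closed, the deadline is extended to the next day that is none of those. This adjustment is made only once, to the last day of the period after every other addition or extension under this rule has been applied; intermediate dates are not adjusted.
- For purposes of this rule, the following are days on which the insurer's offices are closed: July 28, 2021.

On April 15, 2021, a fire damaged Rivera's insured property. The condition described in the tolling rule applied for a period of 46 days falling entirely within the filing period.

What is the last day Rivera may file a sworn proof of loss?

September 3, 2021

Counting April 15, 2021 as day 1, day 96 is July 19, 2021.
Tolling adds 46 days: July 19, 2021 + 46 days = September 3, 2021.
September 3, 2021 is a Friday and not a day on which the insurer's offices are closed, so no extension applies.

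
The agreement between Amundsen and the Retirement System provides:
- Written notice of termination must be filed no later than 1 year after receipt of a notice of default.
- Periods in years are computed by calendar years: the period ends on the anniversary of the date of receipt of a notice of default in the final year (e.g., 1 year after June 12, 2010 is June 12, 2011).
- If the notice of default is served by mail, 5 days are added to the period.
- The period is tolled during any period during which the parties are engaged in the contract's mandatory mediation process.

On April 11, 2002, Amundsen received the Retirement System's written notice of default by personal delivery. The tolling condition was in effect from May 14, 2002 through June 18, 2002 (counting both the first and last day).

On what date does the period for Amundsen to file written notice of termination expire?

1 year after April 11, 2002 is April 11, 2003.
Service was not by mail, so no mail extension applies.
From May 14, 2002 through June 18, 2002 inclusive is 36 days; tolling adds 36 days: April 11, 2003 + 36 days = May 17, 2003.

May 17, 2003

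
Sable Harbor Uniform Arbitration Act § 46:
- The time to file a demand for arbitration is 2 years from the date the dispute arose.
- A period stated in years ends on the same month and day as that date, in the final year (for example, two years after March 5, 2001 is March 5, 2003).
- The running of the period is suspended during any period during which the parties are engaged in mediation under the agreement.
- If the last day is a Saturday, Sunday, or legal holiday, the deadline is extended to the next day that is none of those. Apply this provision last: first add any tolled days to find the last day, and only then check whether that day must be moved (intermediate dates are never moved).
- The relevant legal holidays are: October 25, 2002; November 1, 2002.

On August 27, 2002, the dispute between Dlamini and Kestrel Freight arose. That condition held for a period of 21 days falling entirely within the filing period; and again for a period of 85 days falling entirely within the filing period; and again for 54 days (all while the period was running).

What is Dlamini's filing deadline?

February 3, 2005

2 years after August 27, 2002 is August 27, 2004.
Tolling adds 21 days: August 27, 2004 + 21 days = September 17, 2004.
Tolling adds 85 days: September 17, 2004 + 85 days = December 11, 2004.
Tolling adds 54 days: December 11, 2004 + 54 days = February 3, 2005.
February 3, 2005 is a Thursday and not a legal holiday, so no extension applies.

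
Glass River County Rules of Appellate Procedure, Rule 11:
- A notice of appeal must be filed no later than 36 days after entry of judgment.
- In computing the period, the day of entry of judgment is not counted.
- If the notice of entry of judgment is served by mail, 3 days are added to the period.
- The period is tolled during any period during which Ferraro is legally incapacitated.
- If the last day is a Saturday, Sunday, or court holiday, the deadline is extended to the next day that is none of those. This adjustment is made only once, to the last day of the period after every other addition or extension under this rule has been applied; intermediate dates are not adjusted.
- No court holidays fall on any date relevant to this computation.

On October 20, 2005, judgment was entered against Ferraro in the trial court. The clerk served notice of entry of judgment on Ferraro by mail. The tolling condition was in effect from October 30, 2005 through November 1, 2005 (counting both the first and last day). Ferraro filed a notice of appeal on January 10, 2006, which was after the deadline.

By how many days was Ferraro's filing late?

40 days

36 days after October 20, 2005 is November 25, 2005.
Service was by mail, adding 3 days: November 25, 2005 + 3 days = November 28, 2005.
From October 30, 2005 through November 1, 2005 inclusive is 3 days; tolling adds 3 days: November 28, 2005 + 3 days = December 1, 2005.
December 1, 2005 is a Thursday and not a court holiday, so no extension applies.
The deadline is December 1, 2005; from December 1, 2005 to January 10, 2006 is 40 days.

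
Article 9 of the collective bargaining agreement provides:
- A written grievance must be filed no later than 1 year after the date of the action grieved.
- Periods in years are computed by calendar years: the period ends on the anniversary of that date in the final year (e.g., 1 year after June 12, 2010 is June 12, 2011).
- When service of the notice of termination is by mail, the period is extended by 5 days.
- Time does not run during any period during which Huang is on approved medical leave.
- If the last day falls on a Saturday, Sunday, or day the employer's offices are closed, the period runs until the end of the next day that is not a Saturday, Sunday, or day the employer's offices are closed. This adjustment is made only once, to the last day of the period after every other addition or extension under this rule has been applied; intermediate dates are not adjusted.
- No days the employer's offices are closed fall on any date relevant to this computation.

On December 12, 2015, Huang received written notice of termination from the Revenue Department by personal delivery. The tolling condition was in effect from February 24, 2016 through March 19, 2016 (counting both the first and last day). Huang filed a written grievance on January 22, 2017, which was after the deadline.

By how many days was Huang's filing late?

1 year after December 12, 2015 is December 12, 2016.
Service was not by mail, so no mail extension applies.
From February 24, 2016 through March 19, 2016 inclusive is 25 days; tolling adds 25 days: December 12, 2016 + 25 days = January 6, 2017.
January 6, 2017 is a Friday and not a day the employer's offices are closed, so no extension applies.
The deadline is January 6, 2017; from January 6, 2017 to January 22, 2017 is 16 days.

16 days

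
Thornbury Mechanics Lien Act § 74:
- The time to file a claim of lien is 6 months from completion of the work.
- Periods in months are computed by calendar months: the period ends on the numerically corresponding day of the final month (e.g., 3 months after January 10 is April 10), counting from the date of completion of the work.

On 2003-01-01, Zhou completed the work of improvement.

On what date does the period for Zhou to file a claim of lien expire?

July 1, 2003

6 months after 2003-01-01 is July 1, 2003.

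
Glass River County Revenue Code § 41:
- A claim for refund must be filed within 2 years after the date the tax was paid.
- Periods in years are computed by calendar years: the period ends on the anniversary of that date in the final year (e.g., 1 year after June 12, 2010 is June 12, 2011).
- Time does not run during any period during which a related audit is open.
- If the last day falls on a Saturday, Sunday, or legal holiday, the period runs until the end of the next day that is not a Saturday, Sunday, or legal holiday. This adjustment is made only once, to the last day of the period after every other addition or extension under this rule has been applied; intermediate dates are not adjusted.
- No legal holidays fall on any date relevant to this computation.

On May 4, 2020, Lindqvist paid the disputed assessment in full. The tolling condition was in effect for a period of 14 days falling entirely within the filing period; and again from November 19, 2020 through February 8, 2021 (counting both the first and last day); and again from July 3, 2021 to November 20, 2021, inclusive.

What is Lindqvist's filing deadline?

December 27, 2022

2 years after May 4, 2020 is May 4, 2022.
Tolling adds 14 days: May 4, 2022 + 14 days = May 18, 2022.
From November 19, 2020 through February 8, 2021 inclusive is 82 days; tolling adds 82 days: May 18, 2022 + 82 days = August 8, 2022.
From July 3, 2021 through November 20, 2021 inclusive is 141 days; tolling adds 141 days: August 8, 2022 + 141 days = December 27, 2022.
December 27, 2022 is a Tuesday and not a legal holiday, so no extension applies.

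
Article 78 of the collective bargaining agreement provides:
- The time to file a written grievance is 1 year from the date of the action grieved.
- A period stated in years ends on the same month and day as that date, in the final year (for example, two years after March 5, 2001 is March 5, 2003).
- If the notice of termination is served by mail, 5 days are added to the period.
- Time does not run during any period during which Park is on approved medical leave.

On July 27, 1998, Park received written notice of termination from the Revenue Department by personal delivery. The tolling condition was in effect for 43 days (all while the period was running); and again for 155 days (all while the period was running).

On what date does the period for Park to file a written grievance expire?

February 10, 2000

1 year after July 27, 1998 is July 27, 1999.
Service was not by mail, so no mail extension applies.
Tolling adds 43 days: July 27, 1999 + 43 days = September 8, 1999.
Tolling adds 155 days: September 8, 1999 + 155 days = February 10, 2000.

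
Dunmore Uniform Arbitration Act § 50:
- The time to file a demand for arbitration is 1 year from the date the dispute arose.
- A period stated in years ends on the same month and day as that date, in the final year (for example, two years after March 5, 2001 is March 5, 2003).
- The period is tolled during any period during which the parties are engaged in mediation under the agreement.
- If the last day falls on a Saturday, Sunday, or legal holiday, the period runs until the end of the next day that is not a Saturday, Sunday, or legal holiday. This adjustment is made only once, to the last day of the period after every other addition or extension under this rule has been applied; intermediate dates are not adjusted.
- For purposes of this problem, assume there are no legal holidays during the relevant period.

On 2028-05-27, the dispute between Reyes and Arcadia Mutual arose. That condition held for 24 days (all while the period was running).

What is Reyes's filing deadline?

June 20, 2029

1 year after 2028-05-27 is May 27, 2029.
Tolling adds 24 days: May 27, 2029 + 24 days = June 20, 2029.
June 20, 2029 is a Wednesday and not a legal holiday, so no extension applies.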